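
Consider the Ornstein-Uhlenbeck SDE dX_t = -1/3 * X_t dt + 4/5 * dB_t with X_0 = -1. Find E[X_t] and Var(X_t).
E[X_t] = -exp(-t/3); Var(X_t) = 24/25 - 24*exp(-2*t/3)/25

The OU SDE dX = -theta X dt + sigma dB admits the integrating factor exp(theta t): d(exp(theta t) X_t) = sigma exp(theta t) dB_t. Integrating from 0 to t:
  X_t = x_0 * exp(-theta t) + sigma * int_0^t exp(-theta (t-s)) dB_s.
The Itô integral has mean 0 and (by the Itô isometry) variance sigma^2 * int_0^t exp(-2 theta (t - s)) ds = sigma^2 * (1 - exp(-2 theta t)) / (2 theta).
With theta = 1/3, sigma = 4/5, x_0 = -1:
  E[X_t] = -1 * exp(-1/3 t) = -exp(-t/3)
  Var(X_t) = (4/5)^2 * (1 - exp(-2*1/3 t)) / (2 * 1/3) = 24/25 - 24*exp(-2*t/3)/25.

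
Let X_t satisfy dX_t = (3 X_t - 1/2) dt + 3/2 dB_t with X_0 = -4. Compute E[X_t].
E[X_t] = 1/6 - 25*exp(3*t)/6

Taking expectations and using E[dB_t] = 0, the mean m(t) = E[X_t] satisfies the ODE m'(t) = a m(t) + b with m(0) = x_0. With a = 3, b = -1/2, x_0 = -4, the solution is
  m(t) = x_0 * exp(a t) + (b/a) * (exp(a t) - 1)
       = (-4) * exp(3 t) + ((-1/2)/3) * (exp(3 t) - 1)
       = 1/6 - 25*exp(3*t)/6.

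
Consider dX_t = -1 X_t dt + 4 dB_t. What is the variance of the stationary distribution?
lim Var(X_t) = 8

The OU SDE dX = -theta X dt + sigma dB admits the integrating factor exp(theta t): d(exp(theta t) X_t) = sigma exp(theta t) dB_t. Integrating from 0 to t gives X_t = x_0 * exp(-theta t) + sigma * int_0^t exp(-theta (t-s)) dB_s for any initial x_0. The Itô integral has variance (by the Itô isometry) sigma^2 * int_0^t exp(-2 theta (t - s)) ds = sigma^2 * (1 - exp(-2 theta t)) / (2 theta), independent of x_0.
With theta = 1, sigma = 4:
  Var(X_t) = (4)^2 * (1 - exp(-2*1 t)) / (2 * 1) = 8 - 8*exp(-2*t).
As t -> infinity, exp(-2*1 t) -> 0, so the stationary variance is sigma^2 / (2 theta) = 8.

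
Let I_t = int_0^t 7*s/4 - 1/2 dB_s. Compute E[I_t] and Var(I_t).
E[I_t] = 0; Var(I_t) = t*(49*t^2 - 42*t + 12)/48

The Itô integral of a deterministic integrand f(s) has mean 0 because each increment f(s) * (B_{s+ds} - B_s) has mean 0. By the Itô isometry:
  Var( int_0^t f(s) dB_s ) = E[ (int_0^t f(s) dB_s)^2 ] = int_0^t f(s)^2 ds.
Here f(s) = 7*s/4 - 1/2, so f(s)^2 = (7*s - 2)^2/16. Integrate:
  int_0^t ((7*s - 2)^2/16) ds = t*(49*t^2 - 42*t + 12)/48.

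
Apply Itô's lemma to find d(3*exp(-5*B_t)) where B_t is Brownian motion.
d(3*exp(-5*B_t)) = (75*exp(-5*B_t)/2) dt + (-15*exp(-5*B_t)) dB_t

Itô's formula for f(B_t) gives d f(B_t) = f'(B_t) dB_t + (1/2) f''(B_t) dt. Compute derivatives of f(x) = 3*exp(-5*x):
  f'(x)  = -15*exp(-5*x)
  f''(x) = 75*exp(-5*x)
Substitute x = B_t and multiply the f'' term by 1/2:
  drift     = (1/2) * (75*exp(-5*x)) evaluated at B_t = 75*exp(-5*B_t)/2
  diffusion = (-15*exp(-5*x)) evaluated at B_t = -15*exp(-5*B_t)
Therefore d(3*exp(-5*B_t)) = (75*exp(-5*B_t)/2) dt + (-15*exp(-5*B_t)) dB_t.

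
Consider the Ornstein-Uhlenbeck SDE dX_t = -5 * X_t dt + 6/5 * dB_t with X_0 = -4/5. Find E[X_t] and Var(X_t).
E[X_t] = -4*exp(-5*t)/5; Var(X_t) = 18/125 - 18*exp(-10*t)/125

The OU SDE dX = -theta X dt + sigma dB admits the integrating factor exp(theta t): d(exp(theta t) X_t) = sigma exp(theta t) dB_t. Integrating from 0 to t:
  X_t = x_0 * exp(-theta t) + sigma * int_0^t exp(-theta (t-s)) dB_s.
The Itô integral has mean 0 and (by the Itô isometry) variance sigma^2 * int_0^t exp(-2 theta (t - s)) ds = sigma^2 * (1 - exp(-2 theta t)) / (2 theta).
With theta = 5, sigma = 6/5, x_0 = -4/5:
  E[X_t] = -4/5 * exp(-5 t) = -4*exp(-5*t)/5
  Var(X_t) = (6/5)^2 * (1 - exp(-2*5 t)) / (2 * 5) = 18/125 - 18*exp(-10*t)/125.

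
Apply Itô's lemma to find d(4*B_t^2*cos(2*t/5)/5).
d(4*B_t^2*cos(2*t/5)/5) = (-8*B_t^2*sin(2*t/5)/25 + 4*cos(2*t/5)/5) dt + (8*B_t*cos(2*t/5)/5) dB_t

Itô's formula for f(t, x): d f(t, B_t) = (f_t + (1/2) f_xx) dt + f_x dB_t. Compute partials of f(t, x) = 4*x^2*cos(2*t/5)/5:
  f_t(t,x)  = -8*x^2*sin(2*t/5)/25
  f_x(t,x)  = 8*x*cos(2*t/5)/5
  f_xx(t,x) = 8*cos(2*t/5)/5
Assemble drift = f_t + (1/2) f_xx = -8*x^2*sin(2*t/5)/25 + 4*cos(2*t/5)/5 and diffusion = f_x = 8*x*cos(2*t/5)/5. Substituting x = B_t:
  d(4*B_t^2*cos(2*t/5)/5) = (-8*B_t^2*sin(2*t/5)/25 + 4*cos(2*t/5)/5) dt + (8*B_t*cos(2*t/5)/5) dB_t.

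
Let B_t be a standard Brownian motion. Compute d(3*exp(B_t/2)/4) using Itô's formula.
d(3*exp(B_t/2)/4) = (3*exp(B_t/2)/32) dt + (3*exp(B_t/2)/8) dB_t

Itô's formula for f(B_t) gives d f(B_t) = f'(B_t) dB_t + (1/2) f''(B_t) dt. Compute derivatives of f(x) = 3*exp(x/2)/4:
  f'(x)  = 3*exp(x/2)/8
  f''(x) = 3*exp(x/2)/16
Substitute x = B_t and multiply the f'' term by 1/2:
  drift     = (1/2) * (3*exp(x/2)/16) evaluated at B_t = 3*exp(B_t/2)/32
  diffusion = (3*exp(x/2)/8) evaluated at B_t = 3*exp(B_t/2)/8
Therefore d(3*exp(B_t/2)/4) = (3*exp(B_t/2)/32) dt + (3*exp(B_t/2)/8) dB_t.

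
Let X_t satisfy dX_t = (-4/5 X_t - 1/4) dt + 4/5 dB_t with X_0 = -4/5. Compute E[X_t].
E[X_t] = -5/16 - 39*exp(-4*t/5)/80

Taking expectations and using E[dB_t] = 0, the mean m(t) = E[X_t] satisfies the ODE m'(t) = a m(t) + b with m(0) = x_0. With a = -4/5, b = -1/4, x_0 = -4/5, the solution is
  m(t) = x_0 * exp(a t) + (b/a) * (exp(a t) - 1)
       = (-4/5) * exp((-4/5) t) + ((-1/4)/(-4/5)) * (exp((-4/5) t) - 1)
       = -5/16 - 39*exp(-4*t/5)/80.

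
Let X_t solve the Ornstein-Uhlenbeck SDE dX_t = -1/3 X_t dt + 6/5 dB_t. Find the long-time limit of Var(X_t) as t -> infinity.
lim Var(X_t) = 54/25

The OU SDE dX = -theta X dt + sigma dB admits the integrating factor exp(theta t): d(exp(theta t) X_t) = sigma exp(theta t) dB_t. Integrating from 0 to t gives X_t = x_0 * exp(-theta t) + sigma * int_0^t exp(-theta (t-s)) dB_s for any initial x_0. The Itô integral has variance (by the Itô isometry) sigma^2 * int_0^t exp(-2 theta (t - s)) ds = sigma^2 * (1 - exp(-2 theta t)) / (2 theta), independent of x_0.
With theta = 1/3, sigma = 6/5:
  Var(X_t) = (6/5)^2 * (1 - exp(-2*1/3 t)) / (2 * 1/3) = 54/25 - 54*exp(-2*t/3)/25.
As t -> infinity, exp(-2*1/3 t) -> 0, so the stationary variance is sigma^2 / (2 theta) = 54/25.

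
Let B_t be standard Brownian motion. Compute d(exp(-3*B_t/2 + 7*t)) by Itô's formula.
d(exp(-3*B_t/2 + 7*t)) = (65*exp(-3*B_t/2 + 7*t)/8) dt + (-3*exp(-3*B_t/2 + 7*t)/2) dB_t

Itô's formula for f(t, x): d f(t, B_t) = (f_t + (1/2) f_xx) dt + f_x dB_t. Compute partials of f(t, x) = exp(7*t - 3*x/2):
  f_t(t,x)  = 7*exp(7*t - 3*x/2)
  f_x(t,x)  = -3*exp(7*t - 3*x/2)/2
  f_xx(t,x) = 9*exp(7*t - 3*x/2)/4
Assemble drift = f_t + (1/2) f_xx = 65*exp(7*t - 3*x/2)/8 and diffusion = f_x = -3*exp(7*t - 3*x/2)/2. Substituting x = B_t:
  d(exp(-3*B_t/2 + 7*t)) = (65*exp(-3*B_t/2 + 7*t)/8) dt + (-3*exp(-3*B_t/2 + 7*t)/2) dB_t.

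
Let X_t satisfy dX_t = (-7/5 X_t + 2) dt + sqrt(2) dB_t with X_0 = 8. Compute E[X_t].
E[X_t] = 10/7 + 46*exp(-7*t/5)/7

Taking expectations and using E[dB_t] = 0, the mean m(t) = E[X_t] satisfies the ODE m'(t) = a m(t) + b with m(0) = x_0. With a = -7/5, b = 2, x_0 = 8, the solution is
  m(t) = x_0 * exp(a t) + (b/a) * (exp(a t) - 1)
       = 8 * exp((-7/5) t) + (2/(-7/5)) * (exp((-7/5) t) - 1)
       = 10/7 + 46*exp(-7*t/5)/7.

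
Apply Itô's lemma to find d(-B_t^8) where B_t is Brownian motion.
d(-B_t^8) = (-28*B_t^6) dt + (-8*B_t^7) dB_t

Itô's formula for f(B_t) gives d f(B_t) = f'(B_t) dB_t + (1/2) f''(B_t) dt. Compute derivatives of f(x) = -x^8:
  f'(x)  = -8*x^7
  f''(x) = -56*x^6
Substitute x = B_t and multiply the f'' term by 1/2:
  drift     = (1/2) * (-56*x^6) evaluated at B_t = -28*B_t^6
  diffusion = (-8*x^7) evaluated at B_t = -8*B_t^7
Therefore d(-B_t^8) = (-28*B_t^6) dt + (-8*B_t^7) dB_t.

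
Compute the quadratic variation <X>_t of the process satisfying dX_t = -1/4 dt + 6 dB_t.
<X>_t = 36*t

For an Itô process dX_t = a(t) dt + b(t) dB_t, the quadratic variation is <X>_t = int_0^t b(s)^2 ds (the drift term does not contribute). Here b(s) = 6, so
  b(s)^2 = 36.
Integrating from 0 to t:
  <X>_t = int_0^t (36) ds = 36*t.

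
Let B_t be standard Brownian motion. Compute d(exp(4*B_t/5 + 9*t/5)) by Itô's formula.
d(exp(4*B_t/5 + 9*t/5)) = (53*exp(4*B_t/5 + 9*t/5)/25) dt + (4*exp(4*B_t/5 + 9*t/5)/5) dB_t

Itô's formula for f(t, x): d f(t, B_t) = (f_t + (1/2) f_xx) dt + f_x dB_t. Compute partials of f(t, x) = exp(9*t/5 + 4*x/5):
  f_t(t,x)  = 9*exp(9*t/5 + 4*x/5)/5
  f_x(t,x)  = 4*exp(9*t/5 + 4*x/5)/5
  f_xx(t,x) = 16*exp(9*t/5 + 4*x/5)/25
Assemble drift = f_t + (1/2) f_xx = 53*exp(9*t/5 + 4*x/5)/25 and diffusion = f_x = 4*exp(9*t/5 + 4*x/5)/5. Substituting x = B_t:
  d(exp(4*B_t/5 + 9*t/5)) = (53*exp(4*B_t/5 + 9*t/5)/25) dt + (4*exp(4*B_t/5 + 9*t/5)/5) dB_t.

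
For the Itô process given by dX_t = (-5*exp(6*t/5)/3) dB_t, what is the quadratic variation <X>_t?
<X>_t = 125*exp(12*t/5)/108 - 125/108

For an Itô process dX_t = a(t) dt + b(t) dB_t, the quadratic variation is <X>_t = int_0^t b(s)^2 ds (the drift term does not contribute). Here b(s) = -5*exp(6*s/5)/3, so
  b(s)^2 = 25*exp(12*s/5)/9.
Integrating from 0 to t:
  <X>_t = int_0^t (25*exp(12*s/5)/9) ds = 125*exp(12*t/5)/108 - 125/108.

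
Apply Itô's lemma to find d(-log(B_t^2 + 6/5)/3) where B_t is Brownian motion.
d(-log(B_t^2 + 6/5)/3) = (5*(5*B_t^2 - 6)/(3*(5*B_t^2 + 6)^2)) dt + (-10*B_t/(15*B_t^2 + 18)) dB_t

Itô's formula for f(B_t) gives d f(B_t) = f'(B_t) dB_t + (1/2) f''(B_t) dt. Compute derivatives of f(x) = -log(x^2 + 6/5)/3:
  f'(x)  = -10*x/(15*x^2 + 18)
  f''(x) = 10*(5*x^2 - 6)/(3*(5*x^2 + 6)^2)
Substitute x = B_t and multiply the f'' term by 1/2:
  drift     = (1/2) * (10*(5*x^2 - 6)/(3*(5*x^2 + 6)^2)) evaluated at B_t = 5*(5*B_t^2 - 6)/(3*(5*B_t^2 + 6)^2)
  diffusion = (-10*x/(15*x^2 + 18)) evaluated at B_t = -10*B_t/(15*B_t^2 + 18)
Therefore d(-log(B_t^2 + 6/5)/3) = (5*(5*B_t^2 - 6)/(3*(5*B_t^2 + 6)^2)) dt + (-10*B_t/(15*B_t^2 + 18)) dB_t.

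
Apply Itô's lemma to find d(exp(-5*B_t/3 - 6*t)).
d(exp(-5*B_t/3 - 6*t)) = (-83*exp(-5*B_t/3 - 6*t)/18) dt + (-5*exp(-5*B_t/3 - 6*t)/3) dB_t

Itô's formula for f(t, x): d f(t, B_t) = (f_t + (1/2) f_xx) dt + f_x dB_t. Compute partials of f(t, x) = exp(-6*t - 5*x/3):
  f_t(t,x)  = -6*exp(-6*t - 5*x/3)
  f_x(t,x)  = -5*exp(-6*t - 5*x/3)/3
  f_xx(t,x) = 25*exp(-6*t - 5*x/3)/9
Assemble drift = f_t + (1/2) f_xx = -83*exp(-6*t - 5*x/3)/18 and diffusion = f_x = -5*exp(-6*t - 5*x/3)/3. Substituting x = B_t:
  d(exp(-5*B_t/3 - 6*t)) = (-83*exp(-5*B_t/3 - 6*t)/18) dt + (-5*exp(-5*B_t/3 - 6*t)/3) dB_t.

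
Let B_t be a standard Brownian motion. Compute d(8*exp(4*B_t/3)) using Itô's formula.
d(8*exp(4*B_t/3)) = (64*exp(4*B_t/3)/9) dt + (32*exp(4*B_t/3)/3) dB_t

Itô's formula for f(B_t) gives d f(B_t) = f'(B_t) dB_t + (1/2) f''(B_t) dt. Compute derivatives of f(x) = 8*exp(4*x/3):
  f'(x)  = 32*exp(4*x/3)/3
  f''(x) = 128*exp(4*x/3)/9
Substitute x = B_t and multiply the f'' term by 1/2:
  drift     = (1/2) * (128*exp(4*x/3)/9) evaluated at B_t = 64*exp(4*B_t/3)/9
  diffusion = (32*exp(4*x/3)/3) evaluated at B_t = 32*exp(4*B_t/3)/3
Therefore d(8*exp(4*B_t/3)) = (64*exp(4*B_t/3)/9) dt + (32*exp(4*B_t/3)/3) dB_t.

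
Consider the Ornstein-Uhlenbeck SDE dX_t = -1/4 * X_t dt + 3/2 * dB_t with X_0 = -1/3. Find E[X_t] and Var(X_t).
E[X_t] = -exp(-t/4)/3; Var(X_t) = 9/2 - 9*exp(-t/2)/2

The OU SDE dX = -theta X dt + sigma dB admits the integrating factor exp(theta t): d(exp(theta t) X_t) = sigma exp(theta t) dB_t. Integrating from 0 to t:
  X_t = x_0 * exp(-theta t) + sigma * int_0^t exp(-theta (t-s)) dB_s.
The Itô integral has mean 0 and (by the Itô isometry) variance sigma^2 * int_0^t exp(-2 theta (t - s)) ds = sigma^2 * (1 - exp(-2 theta t)) / (2 theta).
With theta = 1/4, sigma = 3/2, x_0 = -1/3:
  E[X_t] = -1/3 * exp(-1/4 t) = -exp(-t/4)/3
  Var(X_t) = (3/2)^2 * (1 - exp(-2*1/4 t)) / (2 * 1/4) = 9/2 - 9*exp(-t/2)/2.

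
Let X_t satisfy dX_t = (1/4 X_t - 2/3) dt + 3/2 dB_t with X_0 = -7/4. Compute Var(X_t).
Var(X_t) = 9*exp(t/2)/2 - 9/2

The variance V(t) = Var(X_t) satisfies V'(t) = 2 a V(t) + c^2 with V(0) = 0 (drift coefficient is linear in X, diffusion is constant). With a = 1/4, c = 3/2, the solution is
  V(t) = (c^2 / (2 a)) * (exp(2 a t) - 1)
       = ((3/2)^2 / (2*(1/4))) * (exp((1/2) t) - 1)
       = 9*exp(t/2)/2 - 9/2.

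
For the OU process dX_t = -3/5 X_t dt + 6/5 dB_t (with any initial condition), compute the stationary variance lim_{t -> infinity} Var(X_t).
lim Var(X_t) = 6/5

The OU SDE dX = -theta X dt + sigma dB admits the integrating factor exp(theta t): d(exp(theta t) X_t) = sigma exp(theta t) dB_t. Integrating from 0 to t gives X_t = x_0 * exp(-theta t) + sigma * int_0^t exp(-theta (t-s)) dB_s for any initial x_0. The Itô integral has variance (by the Itô isometry) sigma^2 * int_0^t exp(-2 theta (t - s)) ds = sigma^2 * (1 - exp(-2 theta t)) / (2 theta), independent of x_0.
With theta = 3/5, sigma = 6/5:
  Var(X_t) = (6/5)^2 * (1 - exp(-2*3/5 t)) / (2 * 3/5) = 6/5 - 6*exp(-6*t/5)/5.
As t -> infinity, exp(-2*3/5 t) -> 0, so the stationary variance is sigma^2 / (2 theta) = 6/5.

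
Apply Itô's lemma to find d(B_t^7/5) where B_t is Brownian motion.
d(B_t^7/5) = (21*B_t^5/5) dt + (7*B_t^6/5) dB_t

Itô's formula for f(B_t) gives d f(B_t) = f'(B_t) dB_t + (1/2) f''(B_t) dt. Compute derivatives of f(x) = x^7/5:
  f'(x)  = 7*x^6/5
  f''(x) = 42*x^5/5
Substitute x = B_t and multiply the f'' term by 1/2:
  drift     = (1/2) * (42*x^5/5) evaluated at B_t = 21*B_t^5/5
  diffusion = (7*x^6/5) evaluated at B_t = 7*B_t^6/5
Therefore d(B_t^7/5) = (21*B_t^5/5) dt + (7*B_t^6/5) dB_t.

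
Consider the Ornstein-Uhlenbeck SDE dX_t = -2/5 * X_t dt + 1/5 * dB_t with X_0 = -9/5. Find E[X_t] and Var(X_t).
E[X_t] = -9*exp(-2*t/5)/5; Var(X_t) = 1/20 - exp(-4*t/5)/20

The OU SDE dX = -theta X dt + sigma dB admits the integrating factor exp(theta t): d(exp(theta t) X_t) = sigma exp(theta t) dB_t. Integrating from 0 to t:
  X_t = x_0 * exp(-theta t) + sigma * int_0^t exp(-theta (t-s)) dB_s.
The Itô integral has mean 0 and (by the Itô isometry) variance sigma^2 * int_0^t exp(-2 theta (t - s)) ds = sigma^2 * (1 - exp(-2 theta t)) / (2 theta).
With theta = 2/5, sigma = 1/5, x_0 = -9/5:
  E[X_t] = -9/5 * exp(-2/5 t) = -9*exp(-2*t/5)/5
  Var(X_t) = (1/5)^2 * (1 - exp(-2*2/5 t)) / (2 * 2/5) = 1/20 - exp(-4*t/5)/20.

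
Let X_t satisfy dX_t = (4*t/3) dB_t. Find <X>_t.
<X>_t = 16*t^3/27

For an Itô process dX_t = a(t) dt + b(t) dB_t, the quadratic variation is <X>_t = int_0^t b(s)^2 ds (the drift term does not contribute). Here b(s) = 4*s/3, so
  b(s)^2 = 16*s^2/9.
Integrating from 0 to t:
  <X>_t = int_0^t (16*s^2/9) ds = 16*t^3/27.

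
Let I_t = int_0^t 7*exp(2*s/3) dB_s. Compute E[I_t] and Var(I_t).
E[I_t] = 0; Var(I_t) = 147*exp(4*t/3)/4 - 147/4

The Itô integral of a deterministic integrand f(s) has mean 0 because each increment f(s) * (B_{s+ds} - B_s) has mean 0. By the Itô isometry:
  Var( int_0^t f(s) dB_s ) = E[ (int_0^t f(s) dB_s)^2 ] = int_0^t f(s)^2 ds.
Here f(s) = 7*exp(2*s/3), so f(s)^2 = 49*exp(4*s/3). Integrate:
  int_0^t (49*exp(4*s/3)) ds = 147*exp(4*t/3)/4 - 147/4.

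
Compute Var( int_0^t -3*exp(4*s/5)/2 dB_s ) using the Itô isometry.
Var = 45*exp(8*t/5)/32 - 45/32

The Itô integral of a deterministic integrand f(s) has mean 0 because each increment f(s) * (B_{s+ds} - B_s) has mean 0. By the Itô isometry:
  Var( int_0^t f(s) dB_s ) = E[ (int_0^t f(s) dB_s)^2 ] = int_0^t f(s)^2 ds.
Here f(s) = -3*exp(4*s/5)/2, so f(s)^2 = 9*exp(8*s/5)/4. Integrate:
  int_0^t (9*exp(8*s/5)/4) ds = 45*exp(8*t/5)/32 - 45/32.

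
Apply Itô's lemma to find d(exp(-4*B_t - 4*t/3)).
d(exp(-4*B_t - 4*t/3)) = (20*exp(-4*B_t - 4*t/3)/3) dt + (-4*exp(-4*B_t - 4*t/3)) dB_t

Itô's formula for f(t, x): d f(t, B_t) = (f_t + (1/2) f_xx) dt + f_x dB_t. Compute partials of f(t, x) = exp(-4*t/3 - 4*x):
  f_t(t,x)  = -4*exp(-4*t/3 - 4*x)/3
  f_x(t,x)  = -4*exp(-4*t/3 - 4*x)
  f_xx(t,x) = 16*exp(-4*t/3 - 4*x)
Assemble drift = f_t + (1/2) f_xx = 20*exp(-4*t/3 - 4*x)/3 and diffusion = f_x = -4*exp(-4*t/3 - 4*x). Substituting x = B_t:
  d(exp(-4*B_t - 4*t/3)) = (20*exp(-4*B_t - 4*t/3)/3) dt + (-4*exp(-4*B_t - 4*t/3)) dB_t.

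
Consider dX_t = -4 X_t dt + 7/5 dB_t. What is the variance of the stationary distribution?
lim Var(X_t) = 49/200

The OU SDE dX = -theta X dt + sigma dB admits the integrating factor exp(theta t): d(exp(theta t) X_t) = sigma exp(theta t) dB_t. Integrating from 0 to t gives X_t = x_0 * exp(-theta t) + sigma * int_0^t exp(-theta (t-s)) dB_s for any initial x_0. The Itô integral has variance (by the Itô isometry) sigma^2 * int_0^t exp(-2 theta (t - s)) ds = sigma^2 * (1 - exp(-2 theta t)) / (2 theta), independent of x_0.
With theta = 4, sigma = 7/5:
  Var(X_t) = (7/5)^2 * (1 - exp(-2*4 t)) / (2 * 4) = 49/200 - 49*exp(-8*t)/200.
As t -> infinity, exp(-2*4 t) -> 0, so the stationary variance is sigma^2 / (2 theta) = 49/200.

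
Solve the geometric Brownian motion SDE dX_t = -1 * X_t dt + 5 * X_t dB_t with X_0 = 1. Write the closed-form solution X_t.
X_t = 1 * exp((-27/2) * t + (5) * B_t)

For GBM dX = mu X dt + sigma X dB with X_0 = x_0, apply Itô to Y = log X: dY = (mu - sigma^2/2) dt + sigma dB, so Y_t = log(x_0) + (mu - sigma^2/2) t + sigma B_t and hence X_t = x_0 * exp((mu - sigma^2/2) t + sigma B_t).
With mu = -1, sigma = 5, x_0 = 1, this gives:
  X_t = 1 * exp((-27/2) * t + (5) * B_t).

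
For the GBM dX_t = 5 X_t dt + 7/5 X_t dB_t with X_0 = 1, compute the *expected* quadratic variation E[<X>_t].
E[<X>_t] = 49*exp(299*t/25)/299 - 49/299

<X>_t = int_0^t ((7/5) * X_s)^2 ds. Taking expectation inside the integral: E[<X>_t] = (7/5)^2 * int_0^t E[X_s^2] ds. For GBM, E[X_s^2] = x_0^2 * exp((2 mu + sigma^2) s). Integrating:
  E[<X>_t] = (7/5)^2 * 1^2 * (exp((2*5 + (7/5)^2) t) - 1) / (2*5 + (7/5)^2)
           = (7/5)^2 * 1^2 * (exp((299/25) t) - 1) / (299/25) = 49*exp(299*t/25)/299 - 49/299.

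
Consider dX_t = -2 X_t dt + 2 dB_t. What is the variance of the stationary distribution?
lim Var(X_t) = 1

The OU SDE dX = -theta X dt + sigma dB admits the integrating factor exp(theta t): d(exp(theta t) X_t) = sigma exp(theta t) dB_t. Integrating from 0 to t gives X_t = x_0 * exp(-theta t) + sigma * int_0^t exp(-theta (t-s)) dB_s for any initial x_0. The Itô integral has variance (by the Itô isometry) sigma^2 * int_0^t exp(-2 theta (t - s)) ds = sigma^2 * (1 - exp(-2 theta t)) / (2 theta), independent of x_0.
With theta = 2, sigma = 2:
  Var(X_t) = (2)^2 * (1 - exp(-2*2 t)) / (2 * 2) = 1 - exp(-4*t).
As t -> infinity, exp(-2*2 t) -> 0, so the stationary variance is sigma^2 / (2 theta) = 1.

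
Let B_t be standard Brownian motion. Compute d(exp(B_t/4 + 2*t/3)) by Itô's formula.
d(exp(B_t/4 + 2*t/3)) = (67*exp(B_t/4 + 2*t/3)/96) dt + (exp(B_t/4 + 2*t/3)/4) dB_t

Itô's formula for f(t, x): d f(t, B_t) = (f_t + (1/2) f_xx) dt + f_x dB_t. Compute partials of f(t, x) = exp(2*t/3 + x/4):
  f_t(t,x)  = 2*exp(2*t/3 + x/4)/3
  f_x(t,x)  = exp(2*t/3 + x/4)/4
  f_xx(t,x) = exp(2*t/3 + x/4)/16
Assemble drift = f_t + (1/2) f_xx = 67*exp(2*t/3 + x/4)/96 and diffusion = f_x = exp(2*t/3 + x/4)/4. Substituting x = B_t:
  d(exp(B_t/4 + 2*t/3)) = (67*exp(B_t/4 + 2*t/3)/96) dt + (exp(B_t/4 + 2*t/3)/4) dB_t.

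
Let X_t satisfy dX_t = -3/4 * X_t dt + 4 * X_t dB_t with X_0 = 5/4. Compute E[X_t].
E[X_t] = 5*exp(-3*t/4)/4

For GBM dX = mu X dt + sigma X dB with X_0 = x_0, apply Itô to Y = log X: dY = (mu - sigma^2/2) dt + sigma dB, so Y_t = log(x_0) + (mu - sigma^2/2) t + sigma B_t and hence X_t = x_0 * exp((mu - sigma^2/2) t + sigma B_t).
With mu = -3/4, sigma = 4, x_0 = 5/4, this gives:
  X_t = 5/4 * exp((-35/4) * t + (4) * B_t).
Since sigma*B_t ~ Normal(0, sigma^2 t), E[exp(sigma*B_t)] = exp(sigma^2 t / 2); so E[X_t] = x_0 * exp((mu - sigma^2/2) t) * exp(sigma^2 t / 2) = x_0 * exp(mu t) = 5*exp(-3*t/4)/4.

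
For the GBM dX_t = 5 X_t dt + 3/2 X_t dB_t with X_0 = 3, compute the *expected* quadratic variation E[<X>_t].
E[<X>_t] = 81*exp(49*t/4)/49 - 81/49

<X>_t = int_0^t ((3/2) * X_s)^2 ds. Taking expectation inside the integral: E[<X>_t] = (3/2)^2 * int_0^t E[X_s^2] ds. For GBM, E[X_s^2] = x_0^2 * exp((2 mu + sigma^2) s). Integrating:
  E[<X>_t] = (3/2)^2 * 3^2 * (exp((2*5 + (3/2)^2) t) - 1) / (2*5 + (3/2)^2)
           = (3/2)^2 * 3^2 * (exp((49/4) t) - 1) / (49/4) = 81*exp(49*t/4)/49 - 81/49.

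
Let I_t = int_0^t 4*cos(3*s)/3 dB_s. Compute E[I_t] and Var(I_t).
E[I_t] = 0; Var(I_t) = 8*t/9 + 4*sin(6*t)/27

The Itô integral of a deterministic integrand f(s) has mean 0 because each increment f(s) * (B_{s+ds} - B_s) has mean 0. By the Itô isometry:
  Var( int_0^t f(s) dB_s ) = E[ (int_0^t f(s) dB_s)^2 ] = int_0^t f(s)^2 ds.
Here f(s) = 4*cos(3*s)/3, so f(s)^2 = 16*cos(3*s)^2/9. Integrate:
  int_0^t (16*cos(3*s)^2/9) ds = 8*t/9 + 4*sin(6*t)/27.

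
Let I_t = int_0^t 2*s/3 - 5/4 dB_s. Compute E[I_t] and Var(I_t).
E[I_t] = 0; Var(I_t) = t*(64*t^2 - 360*t + 675)/432

The Itô integral of a deterministic integrand f(s) has mean 0 because each increment f(s) * (B_{s+ds} - B_s) has mean 0. By the Itô isometry:
  Var( int_0^t f(s) dB_s ) = E[ (int_0^t f(s) dB_s)^2 ] = int_0^t f(s)^2 ds.
Here f(s) = 2*s/3 - 5/4, so f(s)^2 = (8*s - 15)^2/144. Integrate:
  int_0^t ((8*s - 15)^2/144) ds = t*(64*t^2 - 360*t + 675)/432.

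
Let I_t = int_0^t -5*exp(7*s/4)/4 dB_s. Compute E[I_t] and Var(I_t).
E[I_t] = 0; Var(I_t) = 25*exp(7*t/2)/56 - 25/56

The Itô integral of a deterministic integrand f(s) has mean 0 because each increment f(s) * (B_{s+ds} - B_s) has mean 0. By the Itô isometry:
  Var( int_0^t f(s) dB_s ) = E[ (int_0^t f(s) dB_s)^2 ] = int_0^t f(s)^2 ds.
Here f(s) = -5*exp(7*s/4)/4, so f(s)^2 = 25*exp(7*s/2)/16. Integrate:
  int_0^t (25*exp(7*s/2)/16) ds = 25*exp(7*t/2)/56 - 25/56.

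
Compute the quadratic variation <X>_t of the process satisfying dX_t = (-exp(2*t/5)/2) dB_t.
<X>_t = 5*exp(4*t/5)/16 - 5/16

For an Itô process dX_t = a(t) dt + b(t) dB_t, the quadratic variation is <X>_t = int_0^t b(s)^2 ds (the drift term does not contribute). Here b(s) = -exp(2*s/5)/2, so
  b(s)^2 = exp(4*s/5)/4.
Integrating from 0 to t:
  <X>_t = int_0^t (exp(4*s/5)/4) ds = 5*exp(4*t/5)/16 - 5/16.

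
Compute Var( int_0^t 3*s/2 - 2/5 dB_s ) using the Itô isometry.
Var = t*(75*t^2 - 60*t + 16)/100

The Itô integral of a deterministic integrand f(s) has mean 0 because each increment f(s) * (B_{s+ds} - B_s) has mean 0. By the Itô isometry:
  Var( int_0^t f(s) dB_s ) = E[ (int_0^t f(s) dB_s)^2 ] = int_0^t f(s)^2 ds.
Here f(s) = 3*s/2 - 2/5, so f(s)^2 = (15*s - 4)^2/100. Integrate:
  int_0^t ((15*s - 4)^2/100) ds = t*(75*t^2 - 60*t + 16)/100.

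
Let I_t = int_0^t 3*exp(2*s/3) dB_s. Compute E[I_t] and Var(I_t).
E[I_t] = 0; Var(I_t) = 27*exp(4*t/3)/4 - 27/4

The Itô integral of a deterministic integrand f(s) has mean 0 because each increment f(s) * (B_{s+ds} - B_s) has mean 0. By the Itô isometry:
  Var( int_0^t f(s) dB_s ) = E[ (int_0^t f(s) dB_s)^2 ] = int_0^t f(s)^2 ds.
Here f(s) = 3*exp(2*s/3), so f(s)^2 = 9*exp(4*s/3). Integrate:
  int_0^t (9*exp(4*s/3)) ds = 27*exp(4*t/3)/4 - 27/4.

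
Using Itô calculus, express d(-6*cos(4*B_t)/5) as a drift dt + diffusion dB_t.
d(-6*cos(4*B_t)/5) = (48*cos(4*B_t)/5) dt + (24*sin(4*B_t)/5) dB_t

Itô's formula for f(B_t) gives d f(B_t) = f'(B_t) dB_t + (1/2) f''(B_t) dt. Compute derivatives of f(x) = -6*cos(4*x)/5:
  f'(x)  = 24*sin(4*x)/5
  f''(x) = 96*cos(4*x)/5
Substitute x = B_t and multiply the f'' term by 1/2:
  drift     = (1/2) * (96*cos(4*x)/5) evaluated at B_t = 48*cos(4*B_t)/5
  diffusion = (24*sin(4*x)/5) evaluated at B_t = 24*sin(4*B_t)/5
Therefore d(-6*cos(4*B_t)/5) = (48*cos(4*B_t)/5) dt + (24*sin(4*B_t)/5) dB_t.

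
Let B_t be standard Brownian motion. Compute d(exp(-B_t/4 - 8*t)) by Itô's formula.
d(exp(-B_t/4 - 8*t)) = (-255*exp(-B_t/4 - 8*t)/32) dt + (-exp(-B_t/4 - 8*t)/4) dB_t

Itô's formula for f(t, x): d f(t, B_t) = (f_t + (1/2) f_xx) dt + f_x dB_t. Compute partials of f(t, x) = exp(-8*t - x/4):
  f_t(t,x)  = -8*exp(-8*t - x/4)
  f_x(t,x)  = -exp(-8*t - x/4)/4
  f_xx(t,x) = exp(-8*t - x/4)/16
Assemble drift = f_t + (1/2) f_xx = -255*exp(-8*t - x/4)/32 and diffusion = f_x = -exp(-8*t - x/4)/4. Substituting x = B_t:
  d(exp(-B_t/4 - 8*t)) = (-255*exp(-B_t/4 - 8*t)/32) dt + (-exp(-B_t/4 - 8*t)/4) dB_t.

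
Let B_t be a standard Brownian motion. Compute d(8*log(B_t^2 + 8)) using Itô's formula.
d(8*log(B_t^2 + 8)) = (8*(8 - B_t^2)/(B_t^2 + 8)^2) dt + (16*B_t/(B_t^2 + 8)) dB_t

Itô's formula for f(B_t) gives d f(B_t) = f'(B_t) dB_t + (1/2) f''(B_t) dt. Compute derivatives of f(x) = 8*log(x^2 + 8):
  f'(x)  = 16*x/(x^2 + 8)
  f''(x) = 16*(8 - x^2)/(x^2 + 8)^2
Substitute x = B_t and multiply the f'' term by 1/2:
  drift     = (1/2) * (16*(8 - x^2)/(x^2 + 8)^2) evaluated at B_t = 8*(8 - B_t^2)/(B_t^2 + 8)^2
  diffusion = (16*x/(x^2 + 8)) evaluated at B_t = 16*B_t/(B_t^2 + 8)
Therefore d(8*log(B_t^2 + 8)) = (8*(8 - B_t^2)/(B_t^2 + 8)^2) dt + (16*B_t/(B_t^2 + 8)) dB_t.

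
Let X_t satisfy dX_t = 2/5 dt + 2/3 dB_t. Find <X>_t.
<X>_t = 4*t/9

For an Itô process dX_t = a(t) dt + b(t) dB_t, the quadratic variation is <X>_t = int_0^t b(s)^2 ds (the drift term does not contribute). Here b(s) = 2/3, so
  b(s)^2 = 4/9.
Integrating from 0 to t:
  <X>_t = int_0^t (4/9) ds = 4*t/9.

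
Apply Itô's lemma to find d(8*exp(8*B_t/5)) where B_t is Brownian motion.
d(8*exp(8*B_t/5)) = (256*exp(8*B_t/5)/25) dt + (64*exp(8*B_t/5)/5) dB_t

Itô's formula for f(B_t) gives d f(B_t) = f'(B_t) dB_t + (1/2) f''(B_t) dt. Compute derivatives of f(x) = 8*exp(8*x/5):
  f'(x)  = 64*exp(8*x/5)/5
  f''(x) = 512*exp(8*x/5)/25
Substitute x = B_t and multiply the f'' term by 1/2:
  drift     = (1/2) * (512*exp(8*x/5)/25) evaluated at B_t = 256*exp(8*B_t/5)/25
  diffusion = (64*exp(8*x/5)/5) evaluated at B_t = 64*exp(8*B_t/5)/5
Therefore d(8*exp(8*B_t/5)) = (256*exp(8*B_t/5)/25) dt + (64*exp(8*B_t/5)/5) dB_t.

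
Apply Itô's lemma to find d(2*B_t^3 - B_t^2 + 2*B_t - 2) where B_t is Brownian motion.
d(2*B_t^3 - B_t^2 + 2*B_t - 2) = (6*B_t - 1) dt + (6*B_t^2 - 2*B_t + 2) dB_t

Itô's formula for f(B_t) gives d f(B_t) = f'(B_t) dB_t + (1/2) f''(B_t) dt. Compute derivatives of f(x) = 2*x^3 - x^2 + 2*x - 2:
  f'(x)  = 6*x^2 - 2*x + 2
  f''(x) = 12*x - 2
Substitute x = B_t and multiply the f'' term by 1/2:
  drift     = (1/2) * (12*x - 2) evaluated at B_t = 6*B_t - 1
  diffusion = (6*x^2 - 2*x + 2) evaluated at B_t = 6*B_t^2 - 2*B_t + 2
Therefore d(2*B_t^3 - B_t^2 + 2*B_t - 2) = (6*B_t - 1) dt + (6*B_t^2 - 2*B_t + 2) dB_t.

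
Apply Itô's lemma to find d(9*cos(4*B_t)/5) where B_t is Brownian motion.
d(9*cos(4*B_t)/5) = (-72*cos(4*B_t)/5) dt + (-36*sin(4*B_t)/5) dB_t

Itô's formula for f(B_t) gives d f(B_t) = f'(B_t) dB_t + (1/2) f''(B_t) dt. Compute derivatives of f(x) = 9*cos(4*x)/5:
  f'(x)  = -36*sin(4*x)/5
  f''(x) = -144*cos(4*x)/5
Substitute x = B_t and multiply the f'' term by 1/2:
  drift     = (1/2) * (-144*cos(4*x)/5) evaluated at B_t = -72*cos(4*B_t)/5
  diffusion = (-36*sin(4*x)/5) evaluated at B_t = -36*sin(4*B_t)/5
Therefore d(9*cos(4*B_t)/5) = (-72*cos(4*B_t)/5) dt + (-36*sin(4*B_t)/5) dB_t.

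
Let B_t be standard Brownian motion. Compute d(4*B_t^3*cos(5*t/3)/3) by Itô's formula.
d(4*B_t^3*cos(5*t/3)/3) = (4*B_t*(-5*B_t^2*sin(5*t/3)/9 + cos(5*t/3))) dt + (4*B_t^2*cos(5*t/3)) dB_t

Itô's formula for f(t, x): d f(t, B_t) = (f_t + (1/2) f_xx) dt + f_x dB_t. Compute partials of f(t, x) = 4*x^3*cos(5*t/3)/3:
  f_t(t,x)  = -20*x^3*sin(5*t/3)/9
  f_x(t,x)  = 4*x^2*cos(5*t/3)
  f_xx(t,x) = 8*x*cos(5*t/3)
Assemble drift = f_t + (1/2) f_xx = 4*x*(-5*x^2*sin(5*t/3)/9 + cos(5*t/3)) and diffusion = f_x = 4*x^2*cos(5*t/3). Substituting x = B_t:
  d(4*B_t^3*cos(5*t/3)/3) = (4*B_t*(-5*B_t^2*sin(5*t/3)/9 + cos(5*t/3))) dt + (4*B_t^2*cos(5*t/3)) dB_t.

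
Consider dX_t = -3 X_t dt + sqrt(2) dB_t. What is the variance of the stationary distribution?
lim Var(X_t) = 1/3

The OU SDE dX = -theta X dt + sigma dB admits the integrating factor exp(theta t): d(exp(theta t) X_t) = sigma exp(theta t) dB_t. Integrating from 0 to t gives X_t = x_0 * exp(-theta t) + sigma * int_0^t exp(-theta (t-s)) dB_s for any initial x_0. The Itô integral has variance (by the Itô isometry) sigma^2 * int_0^t exp(-2 theta (t - s)) ds = sigma^2 * (1 - exp(-2 theta t)) / (2 theta), independent of x_0.
With theta = 3, sigma = sqrt(2):
  Var(X_t) = (sqrt(2))^2 * (1 - exp(-2*3 t)) / (2 * 3) = 1/3 - exp(-6*t)/3.
As t -> infinity, exp(-2*3 t) -> 0, so the stationary variance is sigma^2 / (2 theta) = 1/3.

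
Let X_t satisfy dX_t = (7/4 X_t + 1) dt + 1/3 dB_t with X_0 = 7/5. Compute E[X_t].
E[X_t] = 69*exp(7*t/4)/35 - 4/7

Taking expectations and using E[dB_t] = 0, the mean m(t) = E[X_t] satisfies the ODE m'(t) = a m(t) + b with m(0) = x_0. With a = 7/4, b = 1, x_0 = 7/5, the solution is
  m(t) = x_0 * exp(a t) + (b/a) * (exp(a t) - 1)
       = (7/5) * exp((7/4) t) + (1/(7/4)) * (exp((7/4) t) - 1)
       = 69*exp(7*t/4)/35 - 4/7.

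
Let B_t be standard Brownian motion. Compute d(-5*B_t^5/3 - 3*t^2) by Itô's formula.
d(-5*B_t^5/3 - 3*t^2) = (-50*B_t^3/3 - 6*t) dt + (-25*B_t^4/3) dB_t

Itô's formula for f(t, x): d f(t, B_t) = (f_t + (1/2) f_xx) dt + f_x dB_t. Compute partials of f(t, x) = -3*t^2 - 5*x^5/3:
  f_t(t,x)  = -6*t
  f_x(t,x)  = -25*x^4/3
  f_xx(t,x) = -100*x^3/3
Assemble drift = f_t + (1/2) f_xx = -6*t - 50*x^3/3 and diffusion = f_x = -25*x^4/3. Substituting x = B_t:
  d(-5*B_t^5/3 - 3*t^2) = (-50*B_t^3/3 - 6*t) dt + (-25*B_t^4/3) dB_t.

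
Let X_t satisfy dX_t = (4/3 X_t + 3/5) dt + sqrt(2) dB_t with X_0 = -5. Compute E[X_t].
E[X_t] = -91*exp(4*t/3)/20 - 9/20

Taking expectations and using E[dB_t] = 0, the mean m(t) = E[X_t] satisfies the ODE m'(t) = a m(t) + b with m(0) = x_0. With a = 4/3, b = 3/5, x_0 = -5, the solution is
  m(t) = x_0 * exp(a t) + (b/a) * (exp(a t) - 1)
       = (-5) * exp((4/3) t) + ((3/5)/(4/3)) * (exp((4/3) t) - 1)
       = -91*exp(4*t/3)/20 - 9/20.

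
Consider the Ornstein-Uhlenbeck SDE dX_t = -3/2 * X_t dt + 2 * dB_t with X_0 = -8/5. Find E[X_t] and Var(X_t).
E[X_t] = -8*exp(-3*t/2)/5; Var(X_t) = 4/3 - 4*exp(-3*t)/3

The OU SDE dX = -theta X dt + sigma dB admits the integrating factor exp(theta t): d(exp(theta t) X_t) = sigma exp(theta t) dB_t. Integrating from 0 to t:
  X_t = x_0 * exp(-theta t) + sigma * int_0^t exp(-theta (t-s)) dB_s.
The Itô integral has mean 0 and (by the Itô isometry) variance sigma^2 * int_0^t exp(-2 theta (t - s)) ds = sigma^2 * (1 - exp(-2 theta t)) / (2 theta).
With theta = 3/2, sigma = 2, x_0 = -8/5:
  E[X_t] = -8/5 * exp(-3/2 t) = -8*exp(-3*t/2)/5
  Var(X_t) = (2)^2 * (1 - exp(-2*3/2 t)) / (2 * 3/2) = 4/3 - 4*exp(-3*t)/3.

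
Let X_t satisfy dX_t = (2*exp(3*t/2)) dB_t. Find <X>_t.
<X>_t = 4*exp(3*t)/3 - 4/3

For an Itô process dX_t = a(t) dt + b(t) dB_t, the quadratic variation is <X>_t = int_0^t b(s)^2 ds (the drift term does not contribute). Here b(s) = 2*exp(3*s/2), so
  b(s)^2 = 4*exp(3*s).
Integrating from 0 to t:
  <X>_t = int_0^t (4*exp(3*s)) ds = 4*exp(3*t)/3 - 4/3.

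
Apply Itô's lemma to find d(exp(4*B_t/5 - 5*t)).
d(exp(4*B_t/5 - 5*t)) = (-117*exp(4*B_t/5 - 5*t)/25) dt + (4*exp(4*B_t/5 - 5*t)/5) dB_t

Itô's formula for f(t, x): d f(t, B_t) = (f_t + (1/2) f_xx) dt + f_x dB_t. Compute partials of f(t, x) = exp(-5*t + 4*x/5):
  f_t(t,x)  = -5*exp(-5*t + 4*x/5)
  f_x(t,x)  = 4*exp(-5*t + 4*x/5)/5
  f_xx(t,x) = 16*exp(-5*t + 4*x/5)/25
Assemble drift = f_t + (1/2) f_xx = -117*exp(-5*t + 4*x/5)/25 and diffusion = f_x = 4*exp(-5*t + 4*x/5)/5. Substituting x = B_t:
  d(exp(4*B_t/5 - 5*t)) = (-117*exp(4*B_t/5 - 5*t)/25) dt + (4*exp(4*B_t/5 - 5*t)/5) dB_t.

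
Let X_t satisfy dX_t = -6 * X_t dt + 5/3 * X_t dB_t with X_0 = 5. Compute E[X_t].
E[X_t] = 5*exp(-6*t)

For GBM dX = mu X dt + sigma X dB with X_0 = x_0, apply Itô to Y = log X: dY = (mu - sigma^2/2) dt + sigma dB, so Y_t = log(x_0) + (mu - sigma^2/2) t + sigma B_t and hence X_t = x_0 * exp((mu - sigma^2/2) t + sigma B_t).
With mu = -6, sigma = 5/3, x_0 = 5, this gives:
  X_t = 5 * exp((-133/18) * t + (5/3) * B_t).
Since sigma*B_t ~ Normal(0, sigma^2 t), E[exp(sigma*B_t)] = exp(sigma^2 t / 2); so E[X_t] = x_0 * exp((mu - sigma^2/2) t) * exp(sigma^2 t / 2) = x_0 * exp(mu t) = 5*exp(-6*t).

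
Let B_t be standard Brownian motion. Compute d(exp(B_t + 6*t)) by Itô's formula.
d(exp(B_t + 6*t)) = (13*exp(B_t + 6*t)/2) dt + (exp(B_t + 6*t)) dB_t

Itô's formula for f(t, x): d f(t, B_t) = (f_t + (1/2) f_xx) dt + f_x dB_t. Compute partials of f(t, x) = exp(6*t + x):
  f_t(t,x)  = 6*exp(6*t + x)
  f_x(t,x)  = exp(6*t + x)
  f_xx(t,x) = exp(6*t + x)
Assemble drift = f_t + (1/2) f_xx = 13*exp(6*t + x)/2 and diffusion = f_x = exp(6*t + x). Substituting x = B_t:
  d(exp(B_t + 6*t)) = (13*exp(B_t + 6*t)/2) dt + (exp(B_t + 6*t)) dB_t.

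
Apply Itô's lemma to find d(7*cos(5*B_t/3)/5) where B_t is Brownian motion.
d(7*cos(5*B_t/3)/5) = (-35*cos(5*B_t/3)/18) dt + (-7*sin(5*B_t/3)/3) dB_t

Itô's formula for f(B_t) gives d f(B_t) = f'(B_t) dB_t + (1/2) f''(B_t) dt. Compute derivatives of f(x) = 7*cos(5*x/3)/5:
  f'(x)  = -7*sin(5*x/3)/3
  f''(x) = -35*cos(5*x/3)/9
Substitute x = B_t and multiply the f'' term by 1/2:
  drift     = (1/2) * (-35*cos(5*x/3)/9) evaluated at B_t = -35*cos(5*B_t/3)/18
  diffusion = (-7*sin(5*x/3)/3) evaluated at B_t = -7*sin(5*B_t/3)/3
Therefore d(7*cos(5*B_t/3)/5) = (-35*cos(5*B_t/3)/18) dt + (-7*sin(5*B_t/3)/3) dB_t.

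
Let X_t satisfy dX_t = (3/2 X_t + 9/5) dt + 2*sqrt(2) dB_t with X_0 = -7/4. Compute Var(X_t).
Var(X_t) = 8*exp(3*t)/3 - 8/3

The variance V(t) = Var(X_t) satisfies V'(t) = 2 a V(t) + c^2 with V(0) = 0 (drift coefficient is linear in X, diffusion is constant). With a = 3/2, c = 2*sqrt(2), the solution is
  V(t) = (c^2 / (2 a)) * (exp(2 a t) - 1)
       = ((2*sqrt(2))^2 / (2*(3/2))) * (exp(3 t) - 1)
       = 8*exp(3*t)/3 - 8/3.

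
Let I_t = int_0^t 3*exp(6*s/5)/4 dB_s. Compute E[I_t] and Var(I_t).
E[I_t] = 0; Var(I_t) = 15*exp(12*t/5)/64 - 15/64

The Itô integral of a deterministic integrand f(s) has mean 0 because each increment f(s) * (B_{s+ds} - B_s) has mean 0. By the Itô isometry:
  Var( int_0^t f(s) dB_s ) = E[ (int_0^t f(s) dB_s)^2 ] = int_0^t f(s)^2 ds.
Here f(s) = 3*exp(6*s/5)/4, so f(s)^2 = 9*exp(12*s/5)/16. Integrate:
  int_0^t (9*exp(12*s/5)/16) ds = 15*exp(12*t/5)/64 - 15/64.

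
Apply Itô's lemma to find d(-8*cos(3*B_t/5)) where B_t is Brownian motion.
d(-8*cos(3*B_t/5)) = (36*cos(3*B_t/5)/25) dt + (24*sin(3*B_t/5)/5) dB_t

Itô's formula for f(B_t) gives d f(B_t) = f'(B_t) dB_t + (1/2) f''(B_t) dt. Compute derivatives of f(x) = -8*cos(3*x/5):
  f'(x)  = 24*sin(3*x/5)/5
  f''(x) = 72*cos(3*x/5)/25
Substitute x = B_t and multiply the f'' term by 1/2:
  drift     = (1/2) * (72*cos(3*x/5)/25) evaluated at B_t = 36*cos(3*B_t/5)/25
  diffusion = (24*sin(3*x/5)/5) evaluated at B_t = 24*sin(3*B_t/5)/5
Therefore d(-8*cos(3*B_t/5)) = (36*cos(3*B_t/5)/25) dt + (24*sin(3*B_t/5)/5) dB_t.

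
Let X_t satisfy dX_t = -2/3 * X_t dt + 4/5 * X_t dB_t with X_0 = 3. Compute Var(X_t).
Var(X_t) = (9*exp(16*t/25) - 9)*exp(-4*t/3)

For GBM dX = mu X dt + sigma X dB with X_0 = x_0, apply Itô to Y = log X: dY = (mu - sigma^2/2) dt + sigma dB, so Y_t = log(x_0) + (mu - sigma^2/2) t + sigma B_t and hence X_t = x_0 * exp((mu - sigma^2/2) t + sigma B_t).
With mu = -2/3, sigma = 4/5, x_0 = 3, this gives:
  X_t = 3 * exp((-74/75) * t + (4/5) * B_t).
Since sigma*B_t ~ Normal(0, sigma^2 t), E[exp(sigma*B_t)] = exp(sigma^2 t / 2); so E[X_t] = x_0 * exp((mu - sigma^2/2) t) * exp(sigma^2 t / 2) = x_0 * exp(mu t) = 3*exp(-2*t/3).
Var(X_t) = E[X_t^2] - (E[X_t])^2 = x_0^2 * exp(2 mu t) * (exp(sigma^2 t) - 1) = (9*exp(16*t/25) - 9)*exp(-4*t/3).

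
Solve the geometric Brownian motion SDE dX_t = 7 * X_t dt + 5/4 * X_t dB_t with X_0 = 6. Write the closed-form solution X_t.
X_t = 6 * exp((199/32) * t + (5/4) * B_t)

For GBM dX = mu X dt + sigma X dB with X_0 = x_0, apply Itô to Y = log X: dY = (mu - sigma^2/2) dt + sigma dB, so Y_t = log(x_0) + (mu - sigma^2/2) t + sigma B_t and hence X_t = x_0 * exp((mu - sigma^2/2) t + sigma B_t).
With mu = 7, sigma = 5/4, x_0 = 6, this gives:
  X_t = 6 * exp((199/32) * t + (5/4) * B_t).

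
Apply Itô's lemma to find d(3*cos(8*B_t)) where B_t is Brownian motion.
d(3*cos(8*B_t)) = (-96*cos(8*B_t)) dt + (-24*sin(8*B_t)) dB_t

Itô's formula for f(B_t) gives d f(B_t) = f'(B_t) dB_t + (1/2) f''(B_t) dt. Compute derivatives of f(x) = 3*cos(8*x):
  f'(x)  = -24*sin(8*x)
  f''(x) = -192*cos(8*x)
Substitute x = B_t and multiply the f'' term by 1/2:
  drift     = (1/2) * (-192*cos(8*x)) evaluated at B_t = -96*cos(8*B_t)
  diffusion = (-24*sin(8*x)) evaluated at B_t = -24*sin(8*B_t)
Therefore d(3*cos(8*B_t)) = (-96*cos(8*B_t)) dt + (-24*sin(8*B_t)) dB_t.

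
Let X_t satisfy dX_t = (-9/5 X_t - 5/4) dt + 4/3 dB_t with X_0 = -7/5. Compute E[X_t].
E[X_t] = -25/36 - 127*exp(-9*t/5)/180

Taking expectations and using E[dB_t] = 0, the mean m(t) = E[X_t] satisfies the ODE m'(t) = a m(t) + b with m(0) = x_0. With a = -9/5, b = -5/4, x_0 = -7/5, the solution is
  m(t) = x_0 * exp(a t) + (b/a) * (exp(a t) - 1)
       = (-7/5) * exp((-9/5) t) + ((-5/4)/(-9/5)) * (exp((-9/5) t) - 1)
       = -25/36 - 127*exp(-9*t/5)/180.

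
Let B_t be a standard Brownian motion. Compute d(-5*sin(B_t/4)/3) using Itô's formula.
d(-5*sin(B_t/4)/3) = (5*sin(B_t/4)/96) dt + (-5*cos(B_t/4)/12) dB_t

Itô's formula for f(B_t) gives d f(B_t) = f'(B_t) dB_t + (1/2) f''(B_t) dt. Compute derivatives of f(x) = -5*sin(x/4)/3:
  f'(x)  = -5*cos(x/4)/12
  f''(x) = 5*sin(x/4)/48
Substitute x = B_t and multiply the f'' term by 1/2:
  drift     = (1/2) * (5*sin(x/4)/48) evaluated at B_t = 5*sin(B_t/4)/96
  diffusion = (-5*cos(x/4)/12) evaluated at B_t = -5*cos(B_t/4)/12
Therefore d(-5*sin(B_t/4)/3) = (5*sin(B_t/4)/96) dt + (-5*cos(B_t/4)/12) dB_t.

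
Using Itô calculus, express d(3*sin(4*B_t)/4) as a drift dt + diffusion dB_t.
d(3*sin(4*B_t)/4) = (-6*sin(4*B_t)) dt + (3*cos(4*B_t)) dB_t

Itô's formula for f(B_t) gives d f(B_t) = f'(B_t) dB_t + (1/2) f''(B_t) dt. Compute derivatives of f(x) = 3*sin(4*x)/4:
  f'(x)  = 3*cos(4*x)
  f''(x) = -12*sin(4*x)
Substitute x = B_t and multiply the f'' term by 1/2:
  drift     = (1/2) * (-12*sin(4*x)) evaluated at B_t = -6*sin(4*B_t)
  diffusion = (3*cos(4*x)) evaluated at B_t = 3*cos(4*B_t)
Therefore d(3*sin(4*B_t)/4) = (-6*sin(4*B_t)) dt + (3*cos(4*B_t)) dB_t.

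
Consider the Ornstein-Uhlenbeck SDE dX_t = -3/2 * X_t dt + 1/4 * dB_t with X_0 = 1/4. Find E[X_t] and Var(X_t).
E[X_t] = exp(-3*t/2)/4; Var(X_t) = 1/48 - exp(-3*t)/48

The OU SDE dX = -theta X dt + sigma dB admits the integrating factor exp(theta t): d(exp(theta t) X_t) = sigma exp(theta t) dB_t. Integrating from 0 to t:
  X_t = x_0 * exp(-theta t) + sigma * int_0^t exp(-theta (t-s)) dB_s.
The Itô integral has mean 0 and (by the Itô isometry) variance sigma^2 * int_0^t exp(-2 theta (t - s)) ds = sigma^2 * (1 - exp(-2 theta t)) / (2 theta).
With theta = 3/2, sigma = 1/4, x_0 = 1/4:
  E[X_t] = 1/4 * exp(-3/2 t) = exp(-3*t/2)/4
  Var(X_t) = (1/4)^2 * (1 - exp(-2*3/2 t)) / (2 * 3/2) = 1/48 - exp(-3*t)/48.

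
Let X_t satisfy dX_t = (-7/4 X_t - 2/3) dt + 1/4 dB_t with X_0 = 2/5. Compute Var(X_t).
Var(X_t) = 1/56 - exp(-7*t/2)/56

The variance V(t) = Var(X_t) satisfies V'(t) = 2 a V(t) + c^2 with V(0) = 0 (drift coefficient is linear in X, diffusion is constant). With a = -7/4, c = 1/4, the solution is
  V(t) = (c^2 / (2 a)) * (exp(2 a t) - 1)
       = ((1/4)^2 / (2*(-7/4))) * (exp((-7/2) t) - 1)
       = 1/56 - exp(-7*t/2)/56.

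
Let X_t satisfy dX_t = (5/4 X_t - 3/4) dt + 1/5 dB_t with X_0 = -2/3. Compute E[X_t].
E[X_t] = 3/5 - 19*exp(5*t/4)/15

Taking expectations and using E[dB_t] = 0, the mean m(t) = E[X_t] satisfies the ODE m'(t) = a m(t) + b with m(0) = x_0. With a = 5/4, b = -3/4, x_0 = -2/3, the solution is
  m(t) = x_0 * exp(a t) + (b/a) * (exp(a t) - 1)
       = (-2/3) * exp((5/4) t) + ((-3/4)/(5/4)) * (exp((5/4) t) - 1)
       = 3/5 - 19*exp(5*t/4)/15.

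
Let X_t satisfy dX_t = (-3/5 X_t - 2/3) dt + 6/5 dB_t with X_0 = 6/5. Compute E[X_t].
E[X_t] = -10/9 + 104*exp(-3*t/5)/45

Taking expectations and using E[dB_t] = 0, the mean m(t) = E[X_t] satisfies the ODE m'(t) = a m(t) + b with m(0) = x_0. With a = -3/5, b = -2/3, x_0 = 6/5, the solution is
  m(t) = x_0 * exp(a t) + (b/a) * (exp(a t) - 1)
       = (6/5) * exp((-3/5) t) + ((-2/3)/(-3/5)) * (exp((-3/5) t) - 1)
       = -10/9 + 104*exp(-3*t/5)/45.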